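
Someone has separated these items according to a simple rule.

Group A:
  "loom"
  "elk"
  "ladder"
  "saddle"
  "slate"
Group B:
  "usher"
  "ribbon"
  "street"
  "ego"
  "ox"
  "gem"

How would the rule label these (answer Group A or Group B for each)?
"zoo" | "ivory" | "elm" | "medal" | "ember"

Group B, Group B, Group A, Group A, Group B

A rule that fits every label: contains 'l' — true of each 'Group A' example, false of each 'Group B' one.
"zoo" — no 'l', hence Group B. "ivory" — no 'l', hence Group B. "elm" — has 'l', hence Group A. "medal" — has 'l', hence Group A. "ember" — no 'l', hence Group B.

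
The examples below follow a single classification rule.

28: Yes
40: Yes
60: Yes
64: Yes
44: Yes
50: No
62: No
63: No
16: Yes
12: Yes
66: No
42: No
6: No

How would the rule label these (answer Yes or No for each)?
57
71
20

No, No, Yes

Every 'Yes' example satisfies: multiple of 4. None of the 'No' examples do.
57 → 57 = 4·14 + 1 → No. 71 → 71 = 4·17 + 3 → No. 20 → 20 = 4·5 → Yes.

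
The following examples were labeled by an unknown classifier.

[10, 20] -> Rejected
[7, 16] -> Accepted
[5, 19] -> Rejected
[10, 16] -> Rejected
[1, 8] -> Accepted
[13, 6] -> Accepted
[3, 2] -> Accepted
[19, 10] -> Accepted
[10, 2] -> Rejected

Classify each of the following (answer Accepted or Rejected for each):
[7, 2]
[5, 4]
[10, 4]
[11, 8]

Accepted, Accepted, Rejected, Accepted

Checking candidate rules against both groups, what survives is: sum is odd.
[7, 2] — 7+2 = 9, hence Accepted.
[5, 4] — 5+4 = 9, hence Accepted.
[10, 4] — 10+4 = 14, hence Rejected.
[11, 8] — 11+8 = 19, hence Accepted.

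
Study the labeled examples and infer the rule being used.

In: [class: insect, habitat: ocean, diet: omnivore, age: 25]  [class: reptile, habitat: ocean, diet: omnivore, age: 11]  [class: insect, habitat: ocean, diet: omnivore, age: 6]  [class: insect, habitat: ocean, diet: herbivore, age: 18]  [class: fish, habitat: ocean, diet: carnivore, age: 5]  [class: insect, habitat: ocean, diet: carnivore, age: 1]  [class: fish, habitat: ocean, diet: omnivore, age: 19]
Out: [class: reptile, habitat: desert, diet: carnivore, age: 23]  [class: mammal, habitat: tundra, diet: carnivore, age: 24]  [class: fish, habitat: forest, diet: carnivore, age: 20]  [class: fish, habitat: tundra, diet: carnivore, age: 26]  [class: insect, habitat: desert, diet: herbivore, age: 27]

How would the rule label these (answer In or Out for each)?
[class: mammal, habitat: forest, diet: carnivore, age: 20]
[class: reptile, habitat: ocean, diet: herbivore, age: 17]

Out, In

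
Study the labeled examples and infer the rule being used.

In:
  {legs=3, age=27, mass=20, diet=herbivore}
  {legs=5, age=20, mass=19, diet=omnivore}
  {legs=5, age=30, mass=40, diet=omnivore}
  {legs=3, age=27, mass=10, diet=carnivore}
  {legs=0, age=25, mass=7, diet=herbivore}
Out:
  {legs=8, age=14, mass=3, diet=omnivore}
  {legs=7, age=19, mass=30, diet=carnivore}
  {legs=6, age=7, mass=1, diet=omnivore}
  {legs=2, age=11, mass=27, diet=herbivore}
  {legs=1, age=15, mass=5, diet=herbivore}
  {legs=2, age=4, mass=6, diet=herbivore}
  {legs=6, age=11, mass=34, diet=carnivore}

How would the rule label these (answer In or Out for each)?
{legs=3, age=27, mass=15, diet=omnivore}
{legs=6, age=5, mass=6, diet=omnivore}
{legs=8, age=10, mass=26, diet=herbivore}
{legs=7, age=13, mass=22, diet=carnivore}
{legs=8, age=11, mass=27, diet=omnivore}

In, Out, Out, Out, Out

Rule: age ≥ 20. This holds for each 'In' example and fails for each 'Out' one.
In: {legs=3, age=27, mass=15, diet=omnivore}, since age = 27.
Out: {legs=6, age=5, mass=6, diet=omnivore}, since age = 5.
Out: {legs=8, age=10, mass=26, diet=herbivore}, since age = 10.
Out: {legs=7, age=13, mass=22, diet=carnivore}, since age = 13.
Out: {legs=8, age=11, mass=27, diet=omnivore}, since age = 11.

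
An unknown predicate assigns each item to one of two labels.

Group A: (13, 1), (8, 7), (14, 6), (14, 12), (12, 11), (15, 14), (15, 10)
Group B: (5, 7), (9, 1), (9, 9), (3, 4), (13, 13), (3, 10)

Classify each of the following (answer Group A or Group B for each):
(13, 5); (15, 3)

Group A, Group A

All 'Group A' examples share one property — first > second AND sum ≥ 12 — and every 'Group B' example lacks it.
(13, 5): Group A (13 > 5, 13+5 = 18). (15, 3): Group A (15 > 3, 15+3 = 18).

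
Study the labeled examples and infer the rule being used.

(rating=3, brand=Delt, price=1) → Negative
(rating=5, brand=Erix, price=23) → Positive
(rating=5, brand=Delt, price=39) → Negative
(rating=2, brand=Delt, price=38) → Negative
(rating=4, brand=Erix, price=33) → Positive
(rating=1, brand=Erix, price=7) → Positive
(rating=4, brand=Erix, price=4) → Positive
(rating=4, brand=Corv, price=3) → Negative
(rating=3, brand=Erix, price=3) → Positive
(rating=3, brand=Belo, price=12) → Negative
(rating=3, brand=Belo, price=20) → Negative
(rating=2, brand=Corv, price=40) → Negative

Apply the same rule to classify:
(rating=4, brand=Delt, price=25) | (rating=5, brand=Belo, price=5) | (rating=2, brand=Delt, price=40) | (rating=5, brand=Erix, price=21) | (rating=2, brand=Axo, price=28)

Negative, Negative, Negative, Positive, Negative

All 'Positive' examples share one property — brand is Erix — and every 'Negative' example lacks it.
(rating=4, brand=Delt, price=25): Negative (brand is Delt). (rating=5, brand=Belo, price=5): Negative (brand is Belo). (rating=2, brand=Delt, price=40): Negative (brand is Delt). (rating=5, brand=Erix, price=21): Positive (brand is Erix). (rating=2, brand=Axo, price=28): Negative (brand is Axo).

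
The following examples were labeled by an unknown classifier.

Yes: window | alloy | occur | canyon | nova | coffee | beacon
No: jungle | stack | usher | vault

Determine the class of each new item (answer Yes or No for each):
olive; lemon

'Yes' ⟺ contains 'o'.
Yes: olive, since has 'o'. Yes: lemon, since has 'o'.

Yes, Yes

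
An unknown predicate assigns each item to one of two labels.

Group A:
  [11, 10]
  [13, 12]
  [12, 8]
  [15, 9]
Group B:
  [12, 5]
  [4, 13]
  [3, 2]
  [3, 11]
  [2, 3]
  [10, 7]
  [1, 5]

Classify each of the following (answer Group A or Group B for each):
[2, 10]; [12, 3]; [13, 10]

The pattern is that an item is 'Group A' exactly when: sum ≥ 20.
[2, 10]: 2+10 = 12, does not fit → Group B. [12, 3]: 12+3 = 15, does not fit → Group B. [13, 10]: 13+10 = 23, checks out → Group A.

Group B, Group B, Group A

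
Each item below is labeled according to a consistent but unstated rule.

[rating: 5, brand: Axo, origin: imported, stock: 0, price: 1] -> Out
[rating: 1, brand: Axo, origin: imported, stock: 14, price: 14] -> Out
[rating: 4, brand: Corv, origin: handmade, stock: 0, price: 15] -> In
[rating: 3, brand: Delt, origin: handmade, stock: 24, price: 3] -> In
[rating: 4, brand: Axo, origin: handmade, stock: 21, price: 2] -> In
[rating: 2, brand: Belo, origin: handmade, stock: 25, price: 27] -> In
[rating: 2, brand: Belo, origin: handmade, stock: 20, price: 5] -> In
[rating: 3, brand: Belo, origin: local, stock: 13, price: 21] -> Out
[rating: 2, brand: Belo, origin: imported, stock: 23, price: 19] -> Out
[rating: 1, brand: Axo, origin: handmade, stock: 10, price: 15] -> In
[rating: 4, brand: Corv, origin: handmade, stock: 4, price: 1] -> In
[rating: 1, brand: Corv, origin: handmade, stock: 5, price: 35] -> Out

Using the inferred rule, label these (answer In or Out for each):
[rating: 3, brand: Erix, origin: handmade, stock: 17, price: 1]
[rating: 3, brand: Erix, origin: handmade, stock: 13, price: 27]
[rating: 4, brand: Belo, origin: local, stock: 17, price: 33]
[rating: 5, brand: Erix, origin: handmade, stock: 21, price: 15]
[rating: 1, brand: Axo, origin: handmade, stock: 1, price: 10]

In, In, Out, In, In

The pattern is that an item is 'In' exactly when: origin is handmade AND price ≤ 27.
[rating: 3, brand: Erix, origin: handmade, stock: 17, price: 1]: origin is handmade, price = 1 — has this property, so In. [rating: 3, brand: Erix, origin: handmade, stock: 13, price: 27]: origin is handmade, price = 27 — has this property, so In. [rating: 4, brand: Belo, origin: local, stock: 17, price: 33]: origin is local, price = 33 — lacks this property, so Out. [rating: 5, brand: Erix, origin: handmade, stock: 21, price: 15]: origin is handmade, price = 15 — has this property, so In. [rating: 1, brand: Axo, origin: handmade, stock: 1, price: 10]: origin is handmade, price = 10 — has this property, so In.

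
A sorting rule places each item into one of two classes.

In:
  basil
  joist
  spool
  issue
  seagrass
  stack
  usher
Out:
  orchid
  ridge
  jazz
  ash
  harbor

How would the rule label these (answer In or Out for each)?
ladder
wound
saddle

The rule appears to be: length ≥ 4 AND contains 's'.
ladder: length 6, no 's' — fails the rule, so Out.
wound: length 5, no 's' — fails the rule, so Out.
saddle: length 6, has 's' — passes, so In.

Out, Out, In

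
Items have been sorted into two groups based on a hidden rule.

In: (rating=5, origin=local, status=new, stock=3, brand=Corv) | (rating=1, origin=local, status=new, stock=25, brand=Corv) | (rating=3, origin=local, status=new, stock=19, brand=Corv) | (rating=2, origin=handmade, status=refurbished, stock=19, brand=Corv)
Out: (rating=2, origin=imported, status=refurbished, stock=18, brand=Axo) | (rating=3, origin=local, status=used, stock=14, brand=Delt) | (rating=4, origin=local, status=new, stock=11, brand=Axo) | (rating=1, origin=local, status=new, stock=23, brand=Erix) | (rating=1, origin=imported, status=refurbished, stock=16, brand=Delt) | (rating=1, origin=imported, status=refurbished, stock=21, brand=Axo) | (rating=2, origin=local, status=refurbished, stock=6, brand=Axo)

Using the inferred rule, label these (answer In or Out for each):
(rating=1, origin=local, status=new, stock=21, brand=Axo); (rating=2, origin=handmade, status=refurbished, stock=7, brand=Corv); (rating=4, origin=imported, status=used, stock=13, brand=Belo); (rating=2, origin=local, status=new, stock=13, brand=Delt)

Out, In, Out, Out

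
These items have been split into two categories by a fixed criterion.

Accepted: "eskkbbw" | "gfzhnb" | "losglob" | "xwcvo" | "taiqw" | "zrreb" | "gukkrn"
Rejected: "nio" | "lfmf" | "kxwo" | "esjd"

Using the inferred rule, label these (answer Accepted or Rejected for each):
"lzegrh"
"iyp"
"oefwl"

Accepted, Rejected, Accepted

One predicate separates the groups cleanly: length ≥ 5.
Accepted: "lzegrh", since length 6.
Rejected: "iyp", since length 3.
Accepted: "oefwl", since length 5.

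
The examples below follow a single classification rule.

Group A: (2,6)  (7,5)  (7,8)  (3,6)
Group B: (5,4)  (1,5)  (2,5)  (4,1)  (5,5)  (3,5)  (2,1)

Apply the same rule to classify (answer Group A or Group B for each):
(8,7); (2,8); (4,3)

Group A, Group A, Group B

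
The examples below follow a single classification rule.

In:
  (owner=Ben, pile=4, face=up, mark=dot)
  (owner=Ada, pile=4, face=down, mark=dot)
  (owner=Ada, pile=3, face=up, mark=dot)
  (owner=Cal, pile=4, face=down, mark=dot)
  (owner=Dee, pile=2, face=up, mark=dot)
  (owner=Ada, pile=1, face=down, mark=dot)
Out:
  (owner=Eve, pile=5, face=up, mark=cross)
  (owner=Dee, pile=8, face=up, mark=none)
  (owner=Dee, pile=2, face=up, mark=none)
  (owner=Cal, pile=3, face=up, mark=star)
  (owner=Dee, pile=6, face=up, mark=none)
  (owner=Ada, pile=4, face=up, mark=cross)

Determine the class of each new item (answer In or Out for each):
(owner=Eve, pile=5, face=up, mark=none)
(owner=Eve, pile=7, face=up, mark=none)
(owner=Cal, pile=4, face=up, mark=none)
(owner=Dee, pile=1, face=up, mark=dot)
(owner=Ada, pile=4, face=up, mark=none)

Out, Out, Out, In, Out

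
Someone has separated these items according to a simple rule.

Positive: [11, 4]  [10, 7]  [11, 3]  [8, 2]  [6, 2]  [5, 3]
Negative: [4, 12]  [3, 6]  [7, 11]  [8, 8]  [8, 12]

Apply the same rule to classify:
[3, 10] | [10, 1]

Negative, Positive

Comparing the two groups points to one rule — first > second.
Negative: [3, 10], since 3 < 10.
Positive: [10, 1], since 10 > 1.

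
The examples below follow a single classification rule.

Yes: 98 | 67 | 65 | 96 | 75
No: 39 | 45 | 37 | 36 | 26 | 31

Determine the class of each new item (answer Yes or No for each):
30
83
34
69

No, Yes, No, Yes

All 'Yes' examples share one property — at least 65 — and every 'No' example lacks it.
30: No (30 < 65). 83: Yes (83 ≥ 65). 34: No (34 < 65). 69: Yes (69 ≥ 65).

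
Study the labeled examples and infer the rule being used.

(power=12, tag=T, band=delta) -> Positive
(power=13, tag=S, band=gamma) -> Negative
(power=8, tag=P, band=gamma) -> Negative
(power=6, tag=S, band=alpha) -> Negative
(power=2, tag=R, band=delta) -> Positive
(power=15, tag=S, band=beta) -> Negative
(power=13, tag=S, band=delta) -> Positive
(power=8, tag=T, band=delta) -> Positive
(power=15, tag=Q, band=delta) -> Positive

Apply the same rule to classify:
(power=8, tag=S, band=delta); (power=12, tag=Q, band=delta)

Positive, Positive

Looking at the examples, the only property every 'Positive' case has and every 'Negative' case lacks is: band is delta.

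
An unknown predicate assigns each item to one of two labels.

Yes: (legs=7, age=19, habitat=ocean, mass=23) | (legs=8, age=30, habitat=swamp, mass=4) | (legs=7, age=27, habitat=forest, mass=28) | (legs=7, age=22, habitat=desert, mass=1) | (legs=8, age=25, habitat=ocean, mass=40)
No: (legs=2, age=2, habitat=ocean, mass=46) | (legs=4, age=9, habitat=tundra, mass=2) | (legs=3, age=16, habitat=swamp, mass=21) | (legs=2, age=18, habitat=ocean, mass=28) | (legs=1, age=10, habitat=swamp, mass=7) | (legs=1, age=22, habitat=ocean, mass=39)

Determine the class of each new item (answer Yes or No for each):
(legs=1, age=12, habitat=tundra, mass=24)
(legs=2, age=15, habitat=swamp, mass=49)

No, No

A rule that fits every label: legs ≥ 7 — true of each 'Yes' example, false of each 'No' one.
(legs=1, age=12, habitat=tundra, mass=24): legs = 1, does not satisfy this → No. (legs=2, age=15, habitat=swamp, mass=49): legs = 2, does not satisfy this → No.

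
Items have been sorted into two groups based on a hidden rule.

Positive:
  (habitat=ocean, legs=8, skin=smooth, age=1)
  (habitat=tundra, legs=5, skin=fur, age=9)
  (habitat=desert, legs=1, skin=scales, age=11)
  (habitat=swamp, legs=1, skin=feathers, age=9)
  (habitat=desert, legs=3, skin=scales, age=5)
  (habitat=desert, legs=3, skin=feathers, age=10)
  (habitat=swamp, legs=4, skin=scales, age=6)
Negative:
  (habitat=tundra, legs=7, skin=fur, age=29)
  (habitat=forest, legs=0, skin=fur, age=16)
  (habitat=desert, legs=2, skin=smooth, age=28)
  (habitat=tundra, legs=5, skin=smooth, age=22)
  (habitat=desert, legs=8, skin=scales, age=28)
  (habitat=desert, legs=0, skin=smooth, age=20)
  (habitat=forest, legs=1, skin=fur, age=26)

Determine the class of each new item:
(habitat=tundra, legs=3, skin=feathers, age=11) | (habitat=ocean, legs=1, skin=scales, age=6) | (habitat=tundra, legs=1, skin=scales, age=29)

One predicate separates the groups cleanly: age ≤ 11.

Positive, Positive, Negative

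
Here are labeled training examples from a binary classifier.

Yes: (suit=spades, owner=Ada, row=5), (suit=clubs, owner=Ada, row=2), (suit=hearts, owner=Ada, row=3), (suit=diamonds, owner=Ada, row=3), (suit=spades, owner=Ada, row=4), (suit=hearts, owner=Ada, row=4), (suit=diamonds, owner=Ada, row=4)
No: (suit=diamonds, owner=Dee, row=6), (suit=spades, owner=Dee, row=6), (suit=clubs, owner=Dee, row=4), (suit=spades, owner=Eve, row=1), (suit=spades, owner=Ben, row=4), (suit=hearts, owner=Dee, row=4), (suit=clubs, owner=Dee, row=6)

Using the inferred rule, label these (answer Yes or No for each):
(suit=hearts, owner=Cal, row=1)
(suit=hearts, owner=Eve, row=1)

Comparing the two groups points to one rule — owner is Ada.

No, No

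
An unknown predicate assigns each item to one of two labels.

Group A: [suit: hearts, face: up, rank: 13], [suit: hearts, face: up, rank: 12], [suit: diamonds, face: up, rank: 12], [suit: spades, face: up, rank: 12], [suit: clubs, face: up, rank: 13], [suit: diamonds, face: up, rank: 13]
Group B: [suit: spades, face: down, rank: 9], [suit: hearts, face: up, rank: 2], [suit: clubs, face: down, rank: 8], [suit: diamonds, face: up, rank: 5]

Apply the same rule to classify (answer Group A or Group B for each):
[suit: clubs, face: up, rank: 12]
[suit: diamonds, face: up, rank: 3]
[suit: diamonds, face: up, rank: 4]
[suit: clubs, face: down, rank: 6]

Group A, Group B, Group B, Group B

One predicate separates the groups cleanly: rank ≥ 12.
[suit: clubs, face: up, rank: 12] → rank = 12 → Group A. [suit: diamonds, face: up, rank: 3] → rank = 3 → Group B. [suit: diamonds, face: up, rank: 4] → rank = 4 → Group B. [suit: clubs, face: down, rank: 6] → rank = 6 → Group B.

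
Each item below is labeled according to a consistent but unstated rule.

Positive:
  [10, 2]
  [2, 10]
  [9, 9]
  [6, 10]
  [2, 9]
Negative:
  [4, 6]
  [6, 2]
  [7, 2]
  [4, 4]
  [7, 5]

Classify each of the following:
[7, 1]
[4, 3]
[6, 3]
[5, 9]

A rule that fits every label: max ≥ 9 — true of each 'Positive' example, false of each 'Negative' one.
[7, 1]: Negative (max 7). [4, 3]: Negative (max 4). [6, 3]: Negative (max 6). [5, 9]: Positive (max 9).

Negative, Negative, Negative, Positive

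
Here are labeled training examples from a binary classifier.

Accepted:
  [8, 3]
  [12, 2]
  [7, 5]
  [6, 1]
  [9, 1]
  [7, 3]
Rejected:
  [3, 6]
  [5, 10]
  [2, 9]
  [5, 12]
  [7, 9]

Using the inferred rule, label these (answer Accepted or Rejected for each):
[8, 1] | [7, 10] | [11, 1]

The distinguishing property — first > second — holds for all the 'Accepted' cases and none of the 'Rejected' cases.

Accepted, Rejected, Accepted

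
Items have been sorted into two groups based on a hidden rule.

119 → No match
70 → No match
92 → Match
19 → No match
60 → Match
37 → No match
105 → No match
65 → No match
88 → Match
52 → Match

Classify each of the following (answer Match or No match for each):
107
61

No match, No match

All 'Match' examples share one property — multiple of 4 — and every 'No match' example lacks it.
107: 107 = 4·26 + 3, doesn't match → No match. 61: 61 = 4·15 + 1, doesn't match → No match.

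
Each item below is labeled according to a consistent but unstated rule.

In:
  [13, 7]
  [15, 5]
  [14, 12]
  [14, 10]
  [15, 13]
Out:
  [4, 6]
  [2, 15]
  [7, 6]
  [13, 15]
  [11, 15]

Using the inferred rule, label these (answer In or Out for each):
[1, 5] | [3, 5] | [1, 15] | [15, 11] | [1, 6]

Out, Out, Out, In, Out

The common property of the 'In' items is: first > second AND sum is even. No 'Out' item has it.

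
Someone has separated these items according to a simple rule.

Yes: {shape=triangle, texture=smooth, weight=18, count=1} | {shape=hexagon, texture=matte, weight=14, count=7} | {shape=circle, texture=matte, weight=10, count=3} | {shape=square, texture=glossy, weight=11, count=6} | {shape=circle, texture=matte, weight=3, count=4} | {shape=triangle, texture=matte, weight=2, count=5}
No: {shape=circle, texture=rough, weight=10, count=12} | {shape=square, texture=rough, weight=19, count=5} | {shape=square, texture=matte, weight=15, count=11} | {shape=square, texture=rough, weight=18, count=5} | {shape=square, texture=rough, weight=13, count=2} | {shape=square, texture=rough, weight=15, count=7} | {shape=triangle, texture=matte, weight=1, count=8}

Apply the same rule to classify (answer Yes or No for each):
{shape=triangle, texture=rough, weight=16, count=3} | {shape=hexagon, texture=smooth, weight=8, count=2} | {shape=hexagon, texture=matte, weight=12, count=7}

Every 'Yes' example satisfies: texture is not rough AND count ≤ 7. None of the 'No' examples do.
{shape=triangle, texture=rough, weight=16, count=3} — texture is rough, count = 3, hence No. {shape=hexagon, texture=smooth, weight=8, count=2} — texture is smooth, count = 2, hence Yes. {shape=hexagon, texture=matte, weight=12, count=7} — texture is matte, count = 7, hence Yes.

No, Yes, Yes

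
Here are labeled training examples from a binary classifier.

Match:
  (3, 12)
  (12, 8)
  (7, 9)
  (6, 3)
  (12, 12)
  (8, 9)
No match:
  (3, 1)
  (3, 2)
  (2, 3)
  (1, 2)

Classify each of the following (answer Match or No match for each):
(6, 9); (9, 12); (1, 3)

Match, Match, No match

Every 'Match' example satisfies: sum ≥ 9. None of the 'No match' examples do.
(6, 9): 6+9 = 15 — fits, so Match. (9, 12): 9+12 = 21 — fits, so Match. (1, 3): 1+3 = 4 — does not fit, so No match.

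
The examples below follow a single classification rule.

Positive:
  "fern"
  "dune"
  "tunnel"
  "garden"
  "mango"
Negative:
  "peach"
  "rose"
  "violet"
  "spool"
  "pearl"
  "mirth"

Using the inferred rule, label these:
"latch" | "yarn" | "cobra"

Negative, Positive, Negative

The common property of the 'Positive' items is: contains 'n'. No 'Negative' item has it.
Negative: "latch", since no 'n'.
Positive: "yarn", since has 'n'.
Negative: "cobra", since no 'n'.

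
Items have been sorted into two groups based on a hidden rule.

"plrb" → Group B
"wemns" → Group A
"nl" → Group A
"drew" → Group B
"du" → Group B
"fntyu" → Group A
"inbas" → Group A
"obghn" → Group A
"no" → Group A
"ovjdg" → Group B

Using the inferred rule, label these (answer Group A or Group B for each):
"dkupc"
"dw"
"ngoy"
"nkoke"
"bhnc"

Group B, Group B, Group A, Group A, Group A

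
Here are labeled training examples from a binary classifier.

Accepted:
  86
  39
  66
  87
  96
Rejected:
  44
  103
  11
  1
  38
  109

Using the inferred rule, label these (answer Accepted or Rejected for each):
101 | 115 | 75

Rule: digit sum ≥ 12. This holds for each 'Accepted' example and fails for each 'Rejected' one.
101: Rejected (digit sum 1+0+1 = 2). 115: Rejected (digit sum 1+1+5 = 7). 75: Accepted (digit sum 7+5 = 12).

Rejected, Rejected, Accepted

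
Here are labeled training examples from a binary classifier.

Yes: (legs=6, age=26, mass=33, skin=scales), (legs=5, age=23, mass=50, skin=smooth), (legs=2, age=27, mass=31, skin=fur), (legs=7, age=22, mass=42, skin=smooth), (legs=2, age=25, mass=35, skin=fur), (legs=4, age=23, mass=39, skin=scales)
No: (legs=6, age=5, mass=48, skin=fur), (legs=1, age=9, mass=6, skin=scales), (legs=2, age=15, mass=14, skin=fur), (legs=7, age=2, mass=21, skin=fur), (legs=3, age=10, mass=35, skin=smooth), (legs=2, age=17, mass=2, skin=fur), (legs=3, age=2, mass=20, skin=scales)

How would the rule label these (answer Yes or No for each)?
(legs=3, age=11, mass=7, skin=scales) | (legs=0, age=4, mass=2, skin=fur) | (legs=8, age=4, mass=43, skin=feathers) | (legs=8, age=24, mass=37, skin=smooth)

A rule that fits every label: age ≥ 22 — true of each 'Yes' example, false of each 'No' one.

No, No, No, Yes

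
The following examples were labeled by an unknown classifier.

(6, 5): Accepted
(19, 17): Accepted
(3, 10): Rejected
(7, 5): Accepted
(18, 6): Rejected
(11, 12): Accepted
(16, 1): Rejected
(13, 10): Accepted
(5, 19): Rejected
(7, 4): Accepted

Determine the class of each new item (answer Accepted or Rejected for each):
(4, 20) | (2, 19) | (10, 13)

Rejected, Rejected, Accepted

The rule appears to be: |first − second| ≤ 3.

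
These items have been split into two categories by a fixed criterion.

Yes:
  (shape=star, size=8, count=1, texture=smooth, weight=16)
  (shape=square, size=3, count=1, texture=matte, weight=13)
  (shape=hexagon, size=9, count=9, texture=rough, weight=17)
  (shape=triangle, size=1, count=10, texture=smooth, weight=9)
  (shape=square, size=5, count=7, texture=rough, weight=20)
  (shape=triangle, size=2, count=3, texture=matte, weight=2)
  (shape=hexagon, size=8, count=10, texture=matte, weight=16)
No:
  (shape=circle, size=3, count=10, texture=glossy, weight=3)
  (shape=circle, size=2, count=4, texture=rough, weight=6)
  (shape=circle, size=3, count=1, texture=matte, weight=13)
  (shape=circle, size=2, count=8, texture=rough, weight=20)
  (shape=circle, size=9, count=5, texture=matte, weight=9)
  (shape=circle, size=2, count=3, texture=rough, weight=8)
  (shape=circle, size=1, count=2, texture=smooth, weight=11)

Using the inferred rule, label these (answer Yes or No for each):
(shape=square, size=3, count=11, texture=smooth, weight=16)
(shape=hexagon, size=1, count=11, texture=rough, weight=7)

Yes, Yes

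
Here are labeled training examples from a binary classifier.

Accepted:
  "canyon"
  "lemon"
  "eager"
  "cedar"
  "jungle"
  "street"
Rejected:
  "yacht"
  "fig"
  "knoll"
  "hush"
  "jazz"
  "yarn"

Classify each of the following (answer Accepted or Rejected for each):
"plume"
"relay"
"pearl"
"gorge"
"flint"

Accepted, Accepted, Accepted, Accepted, Rejected

The distinguishing property — has ≥ 2 vowels — holds for all the 'Accepted' cases and none of the 'Rejected' cases.
Accepted: "plume", since 2 vowels. Accepted: "relay", since 2 vowels. Accepted: "pearl", since 2 vowels. Accepted: "gorge", since 2 vowels. Rejected: "flint", since 1 vowel.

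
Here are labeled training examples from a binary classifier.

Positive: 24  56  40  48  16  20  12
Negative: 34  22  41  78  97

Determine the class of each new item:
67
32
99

Negative, Positive, Negative

Every 'Positive' example satisfies: multiple of 4. None of the 'Negative' examples do.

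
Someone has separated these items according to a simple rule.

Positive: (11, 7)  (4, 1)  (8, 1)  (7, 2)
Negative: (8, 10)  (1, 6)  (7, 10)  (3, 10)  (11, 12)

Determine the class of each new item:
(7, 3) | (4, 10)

The classifier is using: first > second.
(7, 3) → 7 > 3 → Positive. (4, 10) → 4 < 10 → Negative.

Positive, Negative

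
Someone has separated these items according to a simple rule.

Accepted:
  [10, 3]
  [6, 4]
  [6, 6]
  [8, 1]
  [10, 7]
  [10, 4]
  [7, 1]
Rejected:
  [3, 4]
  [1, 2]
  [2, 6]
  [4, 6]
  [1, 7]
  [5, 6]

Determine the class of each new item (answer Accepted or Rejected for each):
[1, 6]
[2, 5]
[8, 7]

The pattern is that an item is 'Accepted' exactly when: first ≥ 6.

Rejected, Rejected, Accepted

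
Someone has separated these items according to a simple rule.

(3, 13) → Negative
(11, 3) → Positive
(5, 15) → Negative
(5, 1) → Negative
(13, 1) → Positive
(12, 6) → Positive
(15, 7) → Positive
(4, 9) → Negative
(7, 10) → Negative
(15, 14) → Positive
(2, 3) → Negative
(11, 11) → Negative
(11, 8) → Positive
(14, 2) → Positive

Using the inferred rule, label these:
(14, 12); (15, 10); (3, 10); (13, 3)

Positive, Positive, Negative, Positive

The pattern is that an item is 'Positive' exactly when: first > second AND sum ≥ 13.
(14, 12): 14 > 12, 14+12 = 26, fits → Positive.
(15, 10): 15 > 10, 15+10 = 25, fits → Positive.
(3, 10): 3 < 10, 3+10 = 13, doesn't match → Negative.
(13, 3): 13 > 3, 13+3 = 16, fits → Positive.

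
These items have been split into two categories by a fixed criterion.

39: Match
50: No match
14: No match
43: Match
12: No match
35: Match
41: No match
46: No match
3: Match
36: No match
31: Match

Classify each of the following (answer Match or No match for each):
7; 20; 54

The common property of the 'Match' items is: ≡ 3 (mod 4). No 'No match' item has it.
7: Match (7 mod 4 = 3). 20: No match (20 mod 4 = 0). 54: No match (54 mod 4 = 2).

Match, No match, No match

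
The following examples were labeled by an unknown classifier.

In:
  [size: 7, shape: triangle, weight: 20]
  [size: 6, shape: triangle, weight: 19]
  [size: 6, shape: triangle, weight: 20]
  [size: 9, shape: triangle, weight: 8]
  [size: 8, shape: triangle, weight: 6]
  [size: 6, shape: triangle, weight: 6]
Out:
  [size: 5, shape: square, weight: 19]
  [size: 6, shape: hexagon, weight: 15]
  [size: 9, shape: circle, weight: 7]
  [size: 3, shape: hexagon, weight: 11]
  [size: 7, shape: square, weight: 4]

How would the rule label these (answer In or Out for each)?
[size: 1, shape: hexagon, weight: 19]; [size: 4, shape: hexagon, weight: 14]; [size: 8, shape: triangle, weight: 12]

Out, Out, In

Every 'In' example satisfies: shape is triangle. None of the 'Out' examples do.
[size: 1, shape: hexagon, weight: 19] — shape is hexagon, hence Out. [size: 4, shape: hexagon, weight: 14] — shape is hexagon, hence Out. [size: 8, shape: triangle, weight: 12] — shape is triangle, hence In.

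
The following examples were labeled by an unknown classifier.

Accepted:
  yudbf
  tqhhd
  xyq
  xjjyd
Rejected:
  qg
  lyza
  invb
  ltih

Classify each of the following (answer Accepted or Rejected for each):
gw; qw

Rejected, Rejected

'Accepted' ⟺ odd length.
Rejected: gw, since length 2. Rejected: qw, since length 2.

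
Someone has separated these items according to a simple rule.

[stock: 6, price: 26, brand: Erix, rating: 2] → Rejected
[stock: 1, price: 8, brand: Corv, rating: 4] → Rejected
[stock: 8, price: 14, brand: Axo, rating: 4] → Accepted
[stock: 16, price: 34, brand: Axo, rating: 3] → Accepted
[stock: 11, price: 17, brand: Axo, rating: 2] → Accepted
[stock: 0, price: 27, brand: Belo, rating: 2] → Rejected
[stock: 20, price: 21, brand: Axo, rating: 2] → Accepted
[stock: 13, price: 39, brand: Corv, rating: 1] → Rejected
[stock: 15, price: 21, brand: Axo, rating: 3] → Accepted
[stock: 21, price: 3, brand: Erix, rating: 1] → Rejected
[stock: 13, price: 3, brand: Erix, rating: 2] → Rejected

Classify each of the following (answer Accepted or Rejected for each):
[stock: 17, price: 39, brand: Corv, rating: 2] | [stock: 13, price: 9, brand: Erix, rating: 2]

The distinguishing property — brand is Axo — holds for all the 'Accepted' cases and none of the 'Rejected' cases.
[stock: 17, price: 39, brand: Corv, rating: 2]: brand is Corv, doesn't match → Rejected.
[stock: 13, price: 9, brand: Erix, rating: 2]: brand is Erix, doesn't match → Rejected.

Rejected, Rejected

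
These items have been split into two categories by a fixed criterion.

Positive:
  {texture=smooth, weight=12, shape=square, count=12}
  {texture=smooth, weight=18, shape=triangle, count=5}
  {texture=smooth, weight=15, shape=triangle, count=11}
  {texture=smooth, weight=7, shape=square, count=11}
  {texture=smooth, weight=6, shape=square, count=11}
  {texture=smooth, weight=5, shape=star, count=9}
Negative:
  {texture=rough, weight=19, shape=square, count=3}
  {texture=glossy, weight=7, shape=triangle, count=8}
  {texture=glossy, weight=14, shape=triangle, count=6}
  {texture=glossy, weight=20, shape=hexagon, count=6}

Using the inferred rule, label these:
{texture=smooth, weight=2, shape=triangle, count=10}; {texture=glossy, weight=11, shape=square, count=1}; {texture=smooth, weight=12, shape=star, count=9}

Positive, Negative, Positive

All 'Positive' examples share one property — texture is smooth — and every 'Negative' example lacks it.
{texture=smooth, weight=2, shape=triangle, count=10}: texture is smooth — satisfies this, so Positive.
{texture=glossy, weight=11, shape=square, count=1}: texture is glossy — fails the rule, so Negative.
{texture=smooth, weight=12, shape=star, count=9}: texture is smooth — satisfies this, so Positive.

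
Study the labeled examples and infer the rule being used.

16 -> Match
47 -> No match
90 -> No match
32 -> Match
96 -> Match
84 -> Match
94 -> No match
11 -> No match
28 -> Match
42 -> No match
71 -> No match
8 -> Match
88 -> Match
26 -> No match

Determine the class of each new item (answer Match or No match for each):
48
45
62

The simplest hypothesis consistent with all the labels is: multiple of 4.
48 → 48 = 4·12 → Match.
45 → 45 = 4·11 + 1 → No match.
62 → 62 = 4·15 + 2 → No match.

Match, No match, No match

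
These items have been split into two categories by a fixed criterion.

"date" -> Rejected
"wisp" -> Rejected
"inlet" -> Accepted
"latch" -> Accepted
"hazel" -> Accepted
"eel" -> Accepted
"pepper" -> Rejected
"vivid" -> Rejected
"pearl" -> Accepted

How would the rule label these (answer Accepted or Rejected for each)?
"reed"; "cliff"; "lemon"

Rejected, Accepted, Accepted

The pattern is that an item is 'Accepted' exactly when: contains 'l'.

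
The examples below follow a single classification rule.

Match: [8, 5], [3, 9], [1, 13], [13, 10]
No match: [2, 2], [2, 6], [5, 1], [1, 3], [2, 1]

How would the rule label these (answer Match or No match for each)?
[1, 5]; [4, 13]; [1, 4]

No match, Match, No match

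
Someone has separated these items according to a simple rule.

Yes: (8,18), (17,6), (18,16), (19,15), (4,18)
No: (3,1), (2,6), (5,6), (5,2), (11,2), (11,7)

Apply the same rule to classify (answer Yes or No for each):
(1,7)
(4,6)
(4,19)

No, No, Yes

Every 'Yes' example satisfies: sum ≥ 22. None of the 'No' examples do.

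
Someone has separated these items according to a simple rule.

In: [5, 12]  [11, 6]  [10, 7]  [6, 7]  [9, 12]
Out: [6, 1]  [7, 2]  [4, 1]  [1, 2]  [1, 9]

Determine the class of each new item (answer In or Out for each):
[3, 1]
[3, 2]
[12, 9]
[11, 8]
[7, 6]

A rule that fits every label: sum ≥ 13 — true of each 'In' example, false of each 'Out' one.
Out: [3, 1], since 3+1 = 4. Out: [3, 2], since 3+2 = 5. In: [12, 9], since 12+9 = 21. In: [11, 8], since 11+8 = 19. In: [7, 6], since 7+6 = 13.

Out, Out, In, In, In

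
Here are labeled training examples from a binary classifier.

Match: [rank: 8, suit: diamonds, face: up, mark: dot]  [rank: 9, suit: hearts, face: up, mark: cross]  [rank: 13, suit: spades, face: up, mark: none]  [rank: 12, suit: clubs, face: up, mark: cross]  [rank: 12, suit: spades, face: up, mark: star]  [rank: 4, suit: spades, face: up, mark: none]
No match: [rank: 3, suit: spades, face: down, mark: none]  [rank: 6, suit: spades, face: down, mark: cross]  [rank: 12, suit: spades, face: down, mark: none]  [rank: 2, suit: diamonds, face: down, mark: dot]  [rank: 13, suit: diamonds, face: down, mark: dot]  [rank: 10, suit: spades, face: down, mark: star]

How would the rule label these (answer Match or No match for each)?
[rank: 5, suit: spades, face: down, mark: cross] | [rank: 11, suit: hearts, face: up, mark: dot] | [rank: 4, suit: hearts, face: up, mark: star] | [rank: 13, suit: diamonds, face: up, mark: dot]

No match, Match, Match, Match

Rule: face is up. This holds for each 'Match' example and fails for each 'No match' one.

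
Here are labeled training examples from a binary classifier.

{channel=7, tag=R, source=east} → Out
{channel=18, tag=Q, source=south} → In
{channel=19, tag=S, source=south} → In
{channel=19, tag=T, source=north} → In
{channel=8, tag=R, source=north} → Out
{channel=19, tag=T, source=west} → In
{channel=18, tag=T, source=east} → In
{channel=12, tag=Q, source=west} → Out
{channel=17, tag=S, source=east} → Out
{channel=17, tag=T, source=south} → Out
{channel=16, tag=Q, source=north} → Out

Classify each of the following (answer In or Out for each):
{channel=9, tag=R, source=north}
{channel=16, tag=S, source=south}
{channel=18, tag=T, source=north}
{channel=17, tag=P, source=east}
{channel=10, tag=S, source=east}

Rule: channel ≥ 18. This holds for each 'In' example and fails for each 'Out' one.

Out, Out, In, Out, Out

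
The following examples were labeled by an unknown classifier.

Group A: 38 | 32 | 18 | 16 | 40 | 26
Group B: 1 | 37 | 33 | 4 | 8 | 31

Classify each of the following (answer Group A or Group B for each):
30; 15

The simplest hypothesis consistent with all the labels is: even AND at least 16.

Group A, Group B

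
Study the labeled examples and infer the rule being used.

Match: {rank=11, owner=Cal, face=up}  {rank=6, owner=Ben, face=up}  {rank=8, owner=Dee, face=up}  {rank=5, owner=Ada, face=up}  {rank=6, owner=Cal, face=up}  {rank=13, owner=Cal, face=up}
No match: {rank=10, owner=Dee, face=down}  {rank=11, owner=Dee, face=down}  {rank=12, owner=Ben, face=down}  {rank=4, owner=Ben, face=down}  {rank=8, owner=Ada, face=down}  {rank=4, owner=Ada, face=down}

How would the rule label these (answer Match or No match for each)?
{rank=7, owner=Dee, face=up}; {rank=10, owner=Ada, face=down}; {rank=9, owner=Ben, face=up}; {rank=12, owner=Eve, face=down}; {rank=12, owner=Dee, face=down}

Rule: face is up. This holds for each 'Match' example and fails for each 'No match' one.

Match, No match, Match, No match, No match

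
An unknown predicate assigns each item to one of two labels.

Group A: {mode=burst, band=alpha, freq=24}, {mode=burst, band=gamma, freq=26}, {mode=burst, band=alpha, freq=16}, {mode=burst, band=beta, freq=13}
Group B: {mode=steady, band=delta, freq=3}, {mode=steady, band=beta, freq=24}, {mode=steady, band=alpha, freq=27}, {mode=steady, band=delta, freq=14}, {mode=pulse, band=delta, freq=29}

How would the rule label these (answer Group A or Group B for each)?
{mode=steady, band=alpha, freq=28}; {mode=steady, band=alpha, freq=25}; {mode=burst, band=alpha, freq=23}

Rule: mode is burst. This holds for each 'Group A' example and fails for each 'Group B' one.
{mode=steady, band=alpha, freq=28}: mode is steady, doesn't match → Group B.
{mode=steady, band=alpha, freq=25}: mode is steady, doesn't match → Group B.
{mode=burst, band=alpha, freq=23}: mode is burst, checks out → Group A.

Group B, Group B, Group A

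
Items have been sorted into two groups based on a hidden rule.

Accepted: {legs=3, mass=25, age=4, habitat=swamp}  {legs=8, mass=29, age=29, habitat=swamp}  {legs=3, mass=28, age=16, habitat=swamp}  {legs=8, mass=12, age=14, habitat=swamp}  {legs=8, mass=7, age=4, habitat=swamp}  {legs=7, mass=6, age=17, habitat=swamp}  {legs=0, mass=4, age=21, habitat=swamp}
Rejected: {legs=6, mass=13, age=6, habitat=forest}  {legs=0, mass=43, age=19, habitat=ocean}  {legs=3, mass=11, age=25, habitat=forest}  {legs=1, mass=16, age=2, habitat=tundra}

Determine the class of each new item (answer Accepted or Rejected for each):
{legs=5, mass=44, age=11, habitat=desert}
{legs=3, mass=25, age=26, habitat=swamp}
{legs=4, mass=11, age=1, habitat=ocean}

The simplest hypothesis consistent with all the labels is: habitat is swamp.
Rejected: {legs=5, mass=44, age=11, habitat=desert}, since habitat is desert. Accepted: {legs=3, mass=25, age=26, habitat=swamp}, since habitat is swamp. Rejected: {legs=4, mass=11, age=1, habitat=ocean}, since habitat is ocean.

Rejected, Accepted, Rejected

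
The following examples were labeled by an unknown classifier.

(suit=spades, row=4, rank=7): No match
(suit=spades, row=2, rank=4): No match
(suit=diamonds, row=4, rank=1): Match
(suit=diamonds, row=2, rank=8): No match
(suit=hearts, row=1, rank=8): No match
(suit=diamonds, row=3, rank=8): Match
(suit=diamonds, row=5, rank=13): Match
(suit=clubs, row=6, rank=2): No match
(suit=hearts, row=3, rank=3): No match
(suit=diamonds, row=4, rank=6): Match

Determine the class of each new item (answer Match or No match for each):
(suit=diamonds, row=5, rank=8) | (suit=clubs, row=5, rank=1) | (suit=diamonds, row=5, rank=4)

Every 'Match' example satisfies: suit is diamonds AND row ≥ 3. None of the 'No match' examples do.
(suit=diamonds, row=5, rank=8): suit is diamonds, row = 5 — matches, so Match. (suit=clubs, row=5, rank=1): suit is clubs, row = 5 — lacks this property, so No match. (suit=diamonds, row=5, rank=4): suit is diamonds, row = 5 — matches, so Match.

Match, No match, Match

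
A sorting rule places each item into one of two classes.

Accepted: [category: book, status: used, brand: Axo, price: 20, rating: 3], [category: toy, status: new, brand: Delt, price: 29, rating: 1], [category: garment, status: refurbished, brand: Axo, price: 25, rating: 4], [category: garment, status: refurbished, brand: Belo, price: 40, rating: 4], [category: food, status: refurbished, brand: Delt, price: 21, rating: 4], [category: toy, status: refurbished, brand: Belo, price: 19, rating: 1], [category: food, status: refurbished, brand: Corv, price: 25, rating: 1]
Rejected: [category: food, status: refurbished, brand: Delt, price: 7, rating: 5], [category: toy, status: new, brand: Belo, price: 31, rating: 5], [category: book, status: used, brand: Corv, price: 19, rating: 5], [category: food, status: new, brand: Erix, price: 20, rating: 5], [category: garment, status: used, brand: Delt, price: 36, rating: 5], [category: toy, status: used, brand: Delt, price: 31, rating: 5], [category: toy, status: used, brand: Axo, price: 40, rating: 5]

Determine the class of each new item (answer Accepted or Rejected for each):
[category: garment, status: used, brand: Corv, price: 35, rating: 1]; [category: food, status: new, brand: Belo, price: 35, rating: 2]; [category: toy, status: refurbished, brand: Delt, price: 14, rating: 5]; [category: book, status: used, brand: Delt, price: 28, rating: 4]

Accepted, Accepted, Rejected, Accepted

The simplest hypothesis consistent with all the labels is: rating ≤ 4.
[category: garment, status: used, brand: Corv, price: 35, rating: 1]: Accepted (rating = 1). [category: food, status: new, brand: Belo, price: 35, rating: 2]: Accepted (rating = 2). [category: toy, status: refurbished, brand: Delt, price: 14, rating: 5]: Rejected (rating = 5). [category: book, status: used, brand: Delt, price: 28, rating: 4]: Accepted (rating = 4).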